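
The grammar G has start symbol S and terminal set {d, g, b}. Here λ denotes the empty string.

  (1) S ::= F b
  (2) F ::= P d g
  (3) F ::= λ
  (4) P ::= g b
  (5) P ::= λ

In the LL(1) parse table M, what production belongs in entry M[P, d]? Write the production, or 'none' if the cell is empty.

P ::= λ

FIRST(P) = {λ, g}
FIRST(F) = {λ, d, g}  (via P d g)
FIRST(S) = {b, d, g}  (via F b)
FOLLOW(S) includes $ since S is the start symbol.
FOLLOW(P): in F::=P d g, P is followed by d g with FIRST {d}. Thus FOLLOW(P) = {d}.
For P ::= g b: FIRST(g b) = {g}, so it goes in M[P, t] for t ∈ {g}.
For P ::= λ: FIRST(λ) = {λ}, so it goes in M[P, t] for t ∈ {}; since λ ∈ FIRST, also for every t ∈ FOLLOW(P) = {d}.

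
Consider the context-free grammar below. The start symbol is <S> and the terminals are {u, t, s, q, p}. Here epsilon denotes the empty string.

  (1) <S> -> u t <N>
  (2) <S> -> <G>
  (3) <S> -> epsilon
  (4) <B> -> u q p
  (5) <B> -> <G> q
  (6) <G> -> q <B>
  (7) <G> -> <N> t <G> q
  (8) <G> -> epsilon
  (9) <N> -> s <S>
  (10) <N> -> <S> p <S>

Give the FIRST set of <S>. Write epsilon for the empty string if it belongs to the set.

FIRST(<S>): from <S>->u t <N> we get {u}; from <S>-><G> we get {epsilon, p, q, s, u}; from <S>->epsilon we get {epsilon}. So FIRST(<S>) = {epsilon, p, q, s, u}.
FIRST(<N>): from <N>->s <S> we get {s}; from <N>-><S> p <S> we get {p, q, s, u}. So FIRST(<N>) = {p, q, s, u}.
FIRST(<G>): from <G>->q <B> we get {q}; from <G>-><N> t <G> q we get {p, q, s, u}; from <G>->epsilon we get {epsilon}. So FIRST(<G>) = {epsilon, p, q, s, u}.
FIRST(<B>): from <B>->u q p we get {u}; from <B>-><G> q we get {p, q, s, u}. So FIRST(<B>) = {p, q, s, u}.

{epsilon, p, q, s, u}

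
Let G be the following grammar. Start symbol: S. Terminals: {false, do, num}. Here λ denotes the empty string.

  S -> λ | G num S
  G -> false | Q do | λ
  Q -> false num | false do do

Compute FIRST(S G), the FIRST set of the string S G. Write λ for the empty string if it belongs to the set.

FIRST(Q) = {false}
FIRST(G) = {λ, false}  (via Q do)
FIRST(S) = {λ, false, num}  (via G num S)
FIRST(S G): take FIRST of each symbol in turn, carrying on past any symbol whose FIRST contains λ; result {λ, false, num}.

{λ, false, num}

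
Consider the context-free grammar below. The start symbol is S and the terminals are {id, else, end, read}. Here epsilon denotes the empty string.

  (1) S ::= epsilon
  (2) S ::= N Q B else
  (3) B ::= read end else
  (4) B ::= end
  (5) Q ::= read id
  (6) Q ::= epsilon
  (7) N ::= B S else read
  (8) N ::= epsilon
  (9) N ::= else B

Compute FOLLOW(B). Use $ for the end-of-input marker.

FIRST(B) = {end, read}
FIRST(Q) = {epsilon, read}
FIRST(N) = {epsilon, else, end, read}  (via B S else read)
FIRST(S) = {epsilon, else, end, read}  (via N Q B else)
FOLLOW(S) includes $ since S is the start symbol.
FOLLOW(S): in N::=B S else read, S is followed by else read with FIRST {else}. Thus FOLLOW(S) = {$, else}.
FOLLOW(Q): in S::=N Q B else, Q is followed by B else with FIRST {end, read}. Thus FOLLOW(Q) = {end, read}.
FOLLOW(N): in S::=N Q B else, N is followed by Q B else with FIRST {end, read}. Thus FOLLOW(N) = {end, read}.
FOLLOW(B): in S::=N Q B else, B is followed by else with FIRST {else}; in N::=B S else read, B is followed by S else read with FIRST {else, end, read}; in N::=else B, the suffix after B is empty, so FOLLOW(B) ⊇ FOLLOW(N) = {end, read}. Thus FOLLOW(B) = {else, end, read}.

{else, end, read}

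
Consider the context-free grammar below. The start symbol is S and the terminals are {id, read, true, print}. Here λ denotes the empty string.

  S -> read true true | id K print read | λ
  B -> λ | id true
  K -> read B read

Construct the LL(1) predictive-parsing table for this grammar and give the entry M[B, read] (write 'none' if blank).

B -> λ

FIRST(S): from S->read true true we get {read}; from S->id K print read we get {id}; from S->λ we get {λ}. So FIRST(S) = {λ, id, read}.
FIRST(B): from B->λ we get {λ}; from B->id true we get {id}. So FIRST(B) = {λ, id}.
FIRST(K): from K->read B read we get {read}. So FIRST(K) = {read}.
FOLLOW(S) includes $ since S is the start symbol.
FOLLOW(B): in K->read B read, B is followed by read with FIRST {read}. Thus FOLLOW(B) = {read}.
For B -> λ: FIRST(λ) = {λ}, so it goes in M[B, t] for t ∈ {}; since λ ∈ FIRST, also for every t ∈ FOLLOW(B) = {read}.
For B -> id true: FIRST(id true) = {id}, so it goes in M[B, t] for t ∈ {id}.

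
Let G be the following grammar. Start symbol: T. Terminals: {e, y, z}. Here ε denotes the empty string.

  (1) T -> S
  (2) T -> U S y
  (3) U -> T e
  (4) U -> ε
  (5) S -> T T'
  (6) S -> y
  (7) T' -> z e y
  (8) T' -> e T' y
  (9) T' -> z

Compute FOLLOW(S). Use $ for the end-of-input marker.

{$, e, y, z}

FIRST(T'): from T'->z e y we get {z}; from T'->e T' y we get {e}; from T'->z we get {z}. So FIRST(T') = {e, z}.
FIRST(T): from T->S we get {y}; from T->U S y we get {y}. So FIRST(T) = {y}.
FIRST(U): from U->T e we get {y}; from U->ε we get {ε}. So FIRST(U) = {ε, y}.
FIRST(S): from S->T T' we get {y}; from S->y we get {y}. So FIRST(S) = {y}.
FOLLOW(T) includes $ since T is the start symbol.
FOLLOW(T): in U->T e, T is followed by e with FIRST {e}; in S->T T', T is followed by T' with FIRST {e, z}. Thus FOLLOW(T) = {$, e, z}.
FOLLOW(U): in T->U S y, U is followed by S y with FIRST {y}. Thus FOLLOW(U) = {y}.
FOLLOW(S): in T->S, the suffix after S is empty, so FOLLOW(S) ⊇ FOLLOW(T) = {$, e, z}; in T->U S y, S is followed by y with FIRST {y}. Thus FOLLOW(S) = {$, e, y, z}.
FOLLOW(T'): in S->T T', the suffix after T' is empty, so FOLLOW(T') ⊇ FOLLOW(S) = {$, e, y, z}; in T'->e T' y, T' is followed by y with FIRST {y}. Thus FOLLOW(T') = {$, e, y, z}.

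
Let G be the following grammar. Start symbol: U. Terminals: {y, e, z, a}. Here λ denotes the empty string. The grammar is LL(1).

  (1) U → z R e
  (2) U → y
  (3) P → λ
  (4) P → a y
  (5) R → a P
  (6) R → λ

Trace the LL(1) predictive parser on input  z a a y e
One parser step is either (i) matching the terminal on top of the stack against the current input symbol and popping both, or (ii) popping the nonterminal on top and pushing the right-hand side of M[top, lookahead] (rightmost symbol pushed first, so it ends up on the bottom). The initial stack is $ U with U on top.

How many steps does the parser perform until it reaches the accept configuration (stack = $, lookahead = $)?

step 1: stack=$ U  input=z a a y e $  — expand U → z R e
step 2: stack=$ e R z  input=z a a y e $  — match z
step 3: stack=$ e R  input=a a y e $  — expand R → a P
step 4: stack=$ e P a  input=a a y e $  — match a
step 5: stack=$ e P  input=a y e $  — expand P → a y
step 6: stack=$ e y a  input=a y e $  — match a
step 7: stack=$ e y  input=y e $  — match y
step 8: stack=$ e  input=e $  — match e
Accept reached after 8 steps.

8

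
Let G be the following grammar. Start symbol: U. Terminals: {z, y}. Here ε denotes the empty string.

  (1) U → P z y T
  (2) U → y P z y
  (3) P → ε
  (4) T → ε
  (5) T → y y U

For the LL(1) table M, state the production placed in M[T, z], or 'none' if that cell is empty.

none

FIRST(P) = {ε}
FIRST(T) = {ε, y}
FIRST(U) = {y, z}  (via P z y T)
FOLLOW(U) includes $ since U is the start symbol.
FOLLOW(U): in T→y y U, the suffix after U is empty, so FOLLOW(U) ⊇ FOLLOW(T) = {$}. Thus FOLLOW(U) = {$}.
FOLLOW(T): in U→P z y T, the suffix after T is empty, so FOLLOW(T) ⊇ FOLLOW(U) = {$}. Thus FOLLOW(T) = {$}.
For T → ε: FIRST(ε) = {ε}, so it goes in M[T, t] for t ∈ {}; since ε ∈ FIRST, also for every t ∈ FOLLOW(T) = {$}.
For T → y y U: FIRST(y y U) = {y}, so it goes in M[T, t] for t ∈ {y}.
None of these place a production in M[T, z].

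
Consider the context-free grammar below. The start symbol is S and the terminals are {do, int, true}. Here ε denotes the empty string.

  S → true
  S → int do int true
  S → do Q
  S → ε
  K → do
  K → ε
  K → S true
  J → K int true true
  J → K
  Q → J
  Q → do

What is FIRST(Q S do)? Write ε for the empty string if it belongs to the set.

FIRST(S) = {ε, do, int, true}
FIRST(K) = {ε, do, int, true}  (via S true)
FIRST(J) = {ε, do, int, true}  (via K int true true, K)
FIRST(Q) = {ε, do, int, true}  (via J)
FIRST(Q S do): take FIRST of each symbol in turn, carrying on past any symbol whose FIRST contains ε; result {do, int, true}.

{do, int, true}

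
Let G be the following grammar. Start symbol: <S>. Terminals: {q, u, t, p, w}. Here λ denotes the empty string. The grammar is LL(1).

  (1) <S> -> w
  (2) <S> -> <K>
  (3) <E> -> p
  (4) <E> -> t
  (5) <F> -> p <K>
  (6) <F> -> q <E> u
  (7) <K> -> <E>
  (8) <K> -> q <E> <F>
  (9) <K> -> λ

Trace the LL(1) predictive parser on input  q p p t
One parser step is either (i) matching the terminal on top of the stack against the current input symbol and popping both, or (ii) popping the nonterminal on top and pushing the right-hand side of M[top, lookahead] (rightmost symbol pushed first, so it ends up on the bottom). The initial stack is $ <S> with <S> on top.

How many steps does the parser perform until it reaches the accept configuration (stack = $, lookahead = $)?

      Stack        Input      Action
   1  $ <S>        q p p t $  expand <S> -> <K>
   2  $ <K>        q p p t $  expand <K> -> q <E> <F>
   3  $ <F> <E> q  q p p t $  match q
   4  $ <F> <E>    p p t $    expand <E> -> p
   5  $ <F> p      p p t $    match p
   6  $ <F>        p t $      expand <F> -> p <K>
   7  $ <K> p      p t $      match p
   8  $ <K>        t $        expand <K> -> <E>
   9  $ <E>        t $        expand <E> -> t
  10  $ t          t $        match t
Accept reached after 10 steps.

10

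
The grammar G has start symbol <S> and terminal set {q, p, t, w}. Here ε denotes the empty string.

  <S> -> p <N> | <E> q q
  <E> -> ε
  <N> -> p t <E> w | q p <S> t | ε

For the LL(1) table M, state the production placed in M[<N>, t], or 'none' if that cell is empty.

FIRST(<E>): from <E>->ε we get {ε}. So FIRST(<E>) = {ε}.
FIRST(<N>): from <N>->p t <E> w we get {p}; from <N>->q p <S> t we get {q}; from <N>->ε we get {ε}. So FIRST(<N>) = {ε, p, q}.
FIRST(<S>): from <S>->p <N> we get {p}; from <S>-><E> q q we get {q}. So FIRST(<S>) = {p, q}.
FOLLOW(<S>) includes $ since <S> is the start symbol.
FOLLOW(<S>): in <N>->q p <S> t, <S> is followed by t with FIRST {t}. Thus FOLLOW(<S>) = {$, t}.
FOLLOW(<N>): in <S>->p <N>, the suffix after <N> is empty, so FOLLOW(<N>) ⊇ FOLLOW(<S>) = {$, t}. Thus FOLLOW(<N>) = {$, t}.
For <N> -> p t <E> w: FIRST(p t <E> w) = {p}, so it goes in M[<N>, t] for t ∈ {p}.
For <N> -> q p <S> t: FIRST(q p <S> t) = {q}, so it goes in M[<N>, t] for t ∈ {q}.
For <N> -> ε: FIRST(ε) = {ε}, so it goes in M[<N>, t] for t ∈ {}; since ε ∈ FIRST, also for every t ∈ FOLLOW(<N>) = {$, t}.

<N> -> ε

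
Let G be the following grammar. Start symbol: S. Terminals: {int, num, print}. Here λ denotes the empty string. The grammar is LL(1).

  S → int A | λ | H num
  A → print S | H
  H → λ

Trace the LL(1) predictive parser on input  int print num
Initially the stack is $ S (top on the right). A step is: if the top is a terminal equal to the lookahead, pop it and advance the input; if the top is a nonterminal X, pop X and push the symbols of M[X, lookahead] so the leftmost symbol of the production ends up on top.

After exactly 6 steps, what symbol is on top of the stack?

num

step 1: stack=$ S  input=int print num $  — expand S → int A
step 2: stack=$ A int  input=int print num $  — match int
step 3: stack=$ A  input=print num $  — expand A → print S
step 4: stack=$ S print  input=print num $  — match print
step 5: stack=$ S  input=num $  — expand S → H num
step 6: stack=$ num H  input=num $  — expand H → λ
Stack after step 6: $ num (top = num).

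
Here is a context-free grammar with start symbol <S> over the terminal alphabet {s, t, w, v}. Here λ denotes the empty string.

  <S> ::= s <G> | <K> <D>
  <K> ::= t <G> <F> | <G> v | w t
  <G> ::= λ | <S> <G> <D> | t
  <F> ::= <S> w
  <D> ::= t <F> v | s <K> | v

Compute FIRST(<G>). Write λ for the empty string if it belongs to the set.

{λ, s, t, v, w}

FIRST(<D>) = {s, t, v}
FIRST(<S>) = {s, t, v, w}  (via <K> <D>)
FIRST(<G>) = {λ, s, t, v, w}  (via <S> <G> <D>)
FIRST(<F>) = {s, t, v, w}  (via <S> w)
FIRST(<K>) = {s, t, v, w}  (via <G> v)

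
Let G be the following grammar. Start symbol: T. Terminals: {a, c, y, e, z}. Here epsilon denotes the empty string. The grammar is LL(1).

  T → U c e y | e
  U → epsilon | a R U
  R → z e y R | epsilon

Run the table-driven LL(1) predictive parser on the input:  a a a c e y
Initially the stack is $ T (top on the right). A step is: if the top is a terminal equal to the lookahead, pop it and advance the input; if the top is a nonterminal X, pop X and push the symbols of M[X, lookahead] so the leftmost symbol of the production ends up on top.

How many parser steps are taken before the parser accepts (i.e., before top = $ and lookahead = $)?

      Stack          Input          Action
   1  $ T            a a a c e y $  expand T → U c e y
   2  $ y e c U      a a a c e y $  expand U → a R U
   3  $ y e c U R a  a a a c e y $  match a
   4  $ y e c U R    a a c e y $    expand R → epsilon
   5  $ y e c U      a a c e y $    expand U → a R U
   6  $ y e c U R a  a a c e y $    match a
   7  $ y e c U R    a c e y $      expand R → epsilon
   8  $ y e c U      a c e y $      expand U → a R U
   9  $ y e c U R a  a c e y $      match a
  10  $ y e c U R    c e y $        expand R → epsilon
  11  $ y e c U      c e y $        expand U → epsilon
  12  $ y e c        c e y $        match c
  13  $ y e          e y $          match e
  14  $ y            y $            match y
Accept reached after 14 steps.

14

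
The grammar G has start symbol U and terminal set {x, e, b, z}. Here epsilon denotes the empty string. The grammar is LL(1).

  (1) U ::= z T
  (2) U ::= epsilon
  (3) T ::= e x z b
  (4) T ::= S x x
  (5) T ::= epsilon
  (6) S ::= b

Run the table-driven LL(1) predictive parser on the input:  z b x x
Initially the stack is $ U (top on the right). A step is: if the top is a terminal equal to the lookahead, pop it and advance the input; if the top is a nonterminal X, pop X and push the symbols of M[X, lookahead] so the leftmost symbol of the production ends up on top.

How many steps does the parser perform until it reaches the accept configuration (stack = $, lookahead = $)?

     Stack    Input      Action
  1  $ U      z b x x $  expand U ::= z T
  2  $ T z    z b x x $  match z
  3  $ T      b x x $    expand T ::= S x x
  4  $ x x S  b x x $    expand S ::= b
  5  $ x x b  b x x $    match b
  6  $ x x    x x $      match x
  7  $ x      x $        match x
Accept reached after 7 steps.

7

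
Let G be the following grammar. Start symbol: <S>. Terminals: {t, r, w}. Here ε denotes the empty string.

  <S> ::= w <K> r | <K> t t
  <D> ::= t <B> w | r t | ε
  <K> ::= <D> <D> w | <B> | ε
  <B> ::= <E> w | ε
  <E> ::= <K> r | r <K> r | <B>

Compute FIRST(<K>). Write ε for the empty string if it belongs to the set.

{ε, r, t, w}

FIRST(<D>): from <D>::=t <B> w we get {t}; from <D>::=r t we get {r}; from <D>::=ε we get {ε}. So FIRST(<D>) = {ε, r, t}.
FIRST(<S>): from <S>::=w <K> r we get {w}; from <S>::=<K> t t we get {r, t, w}. So FIRST(<S>) = {r, t, w}.
FIRST(<K>): from <K>::=<D> <D> w we get {r, t, w}; from <K>::=<B> we get {ε, r, t, w}; from <K>::=ε we get {ε}. So FIRST(<K>) = {ε, r, t, w}.
FIRST(<B>): from <B>::=<E> w we get {r, t, w}; from <B>::=ε we get {ε}. So FIRST(<B>) = {ε, r, t, w}.
FIRST(<E>): from <E>::=<K> r we get {r, t, w}; from <E>::=r <K> r we get {r}; from <E>::=<B> we get {ε, r, t, w}. So FIRST(<E>) = {ε, r, t, w}.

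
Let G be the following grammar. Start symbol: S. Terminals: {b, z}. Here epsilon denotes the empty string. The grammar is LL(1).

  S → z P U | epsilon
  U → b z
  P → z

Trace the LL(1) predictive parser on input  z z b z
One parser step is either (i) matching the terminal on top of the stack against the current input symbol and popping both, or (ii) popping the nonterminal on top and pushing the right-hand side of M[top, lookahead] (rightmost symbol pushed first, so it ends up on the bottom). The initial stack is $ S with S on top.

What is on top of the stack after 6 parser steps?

z

step 1: stack=$ S  input=z z b z $  — expand S → z P U
step 2: stack=$ U P z  input=z z b z $  — match z
step 3: stack=$ U P  input=z b z $  — expand P → z
step 4: stack=$ U z  input=z b z $  — match z
step 5: stack=$ U  input=b z $  — expand U → b z
step 6: stack=$ z b  input=b z $  — match b
Stack after step 6: $ z (top = z).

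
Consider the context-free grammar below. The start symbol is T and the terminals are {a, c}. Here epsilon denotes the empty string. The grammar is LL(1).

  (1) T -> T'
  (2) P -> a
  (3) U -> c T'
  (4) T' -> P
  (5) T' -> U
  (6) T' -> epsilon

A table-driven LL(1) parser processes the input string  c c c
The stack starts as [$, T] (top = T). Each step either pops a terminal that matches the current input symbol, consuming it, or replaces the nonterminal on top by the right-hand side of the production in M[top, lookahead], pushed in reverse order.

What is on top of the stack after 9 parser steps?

c

     Stack   Input    Action
  1  $ T     c c c $  expand T -> T'
  2  $ T'    c c c $  expand T' -> U
  3  $ U     c c c $  expand U -> c T'
  4  $ T' c  c c c $  match c
  5  $ T'    c c $    expand T' -> U
  6  $ U     c c $    expand U -> c T'
  7  $ T' c  c c $    match c
  8  $ T'    c $      expand T' -> U
  9  $ U     c $      expand U -> c T'
Stack after step 9: $ T' c (top = c).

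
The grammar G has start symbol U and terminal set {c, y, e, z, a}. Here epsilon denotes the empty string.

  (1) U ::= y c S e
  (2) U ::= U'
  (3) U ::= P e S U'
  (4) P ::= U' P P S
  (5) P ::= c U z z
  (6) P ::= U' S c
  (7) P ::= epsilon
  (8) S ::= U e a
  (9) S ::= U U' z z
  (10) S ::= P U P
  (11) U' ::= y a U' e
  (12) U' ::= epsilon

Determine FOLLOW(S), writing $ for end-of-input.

FIRST(U') = {epsilon, y}
FIRST(U) = {epsilon, c, e, y, z}  (via U', P e S U')
FIRST(P) = {epsilon, c, e, y, z}  (via U' P P S, U' S c)
FIRST(S) = {epsilon, c, e, y, z}  (via U e a, U U' z z, P U P)
FOLLOW(U) includes $ since U is the start symbol.
FOLLOW(U): in P::=c U z z, U is followed by z z with FIRST {z}; in S::=U e a, U is followed by e a with FIRST {e}; in S::=U U' z z, U is followed by U' z z with FIRST {y, z}; in S::=P U P, U is followed by P with FIRST {epsilon, c, e, y, z}; in S::=P U P, the suffix after U is nullable, so FOLLOW(U) ⊇ FOLLOW(S) = {$, c, e, y, z}. Thus FOLLOW(U) = {$, c, e, y, z}.
FOLLOW(P): in U::=P e S U', P is followed by e S U' with FIRST {e}; in P::=U' P P S (occurrence 1), P is followed by P S with FIRST {epsilon, c, e, y, z}; in P::=U' P P S (occurrence 1), the suffix after P is nullable (adds nothing new); in P::=U' P P S (occurrence 2), P is followed by S with FIRST {epsilon, c, e, y, z}; in P::=U' P P S (occurrence 2), the suffix after P is nullable (adds nothing new); in S::=P U P (occurrence 1), P is followed by U P with FIRST {epsilon, c, e, y, z}; in S::=P U P (occurrence 1), the suffix after P is nullable, so FOLLOW(P) ⊇ FOLLOW(S) = {$, c, e, y, z}; in S::=P U P (occurrence 2), the suffix after P is empty, so FOLLOW(P) ⊇ FOLLOW(S) = {$, c, e, y, z}. Thus FOLLOW(P) = {$, c, e, y, z}.
FOLLOW(S): in U::=y c S e, S is followed by e with FIRST {e}; in U::=P e S U', S is followed by U' with FIRST {epsilon, y}; in U::=P e S U', the suffix after S is nullable, so FOLLOW(S) ⊇ FOLLOW(U) = {$, c, e, y, z}; in P::=U' P P S, the suffix after S is empty, so FOLLOW(S) ⊇ FOLLOW(P) = {$, c, e, y, z}; in P::=U' S c, S is followed by c with FIRST {c}. Thus FOLLOW(S) = {$, c, e, y, z}.
FOLLOW(U'): in U::=U', the suffix after U' is empty, so FOLLOW(U') ⊇ FOLLOW(U) = {$, c, e, y, z}; in U::=P e S U', the suffix after U' is empty, so FOLLOW(U') ⊇ FOLLOW(U) = {$, c, e, y, z}; in P::=U' P P S, U' is followed by P P S with FIRST {epsilon, c, e, y, z}; in P::=U' P P S, the suffix after U' is nullable, so FOLLOW(U') ⊇ FOLLOW(P) = {$, c, e, y, z}; in P::=U' S c, U' is followed by S c with FIRST {c, e, y, z}; in S::=U U' z z, U' is followed by z z with FIRST {z}; in U'::=y a U' e, U' is followed by e with FIRST {e}. Thus FOLLOW(U') = {$, c, e, y, z}.

{$, c, e, y, z}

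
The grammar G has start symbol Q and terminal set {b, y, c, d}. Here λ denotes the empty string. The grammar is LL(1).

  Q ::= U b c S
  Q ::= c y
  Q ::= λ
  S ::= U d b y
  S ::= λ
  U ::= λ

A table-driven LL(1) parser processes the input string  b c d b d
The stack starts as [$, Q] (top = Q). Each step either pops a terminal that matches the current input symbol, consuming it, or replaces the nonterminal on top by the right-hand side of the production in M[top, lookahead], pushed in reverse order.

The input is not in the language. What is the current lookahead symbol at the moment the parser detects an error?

d

step 1: stack=$ Q  input=b c d b d $  — expand Q ::= U b c S
step 2: stack=$ S c b U  input=b c d b d $  — expand U ::= λ
step 3: stack=$ S c b  input=b c d b d $  — match b
step 4: stack=$ S c  input=c d b d $  — match c
step 5: stack=$ S  input=d b d $  — expand S ::= U d b y
step 6: stack=$ y b d U  input=d b d $  — expand U ::= λ
step 7: stack=$ y b d  input=d b d $  — match d
step 8: stack=$ y b  input=b d $  — match b
step 9: stack=$ y  input=d $  — error: top is terminal y but lookahead is d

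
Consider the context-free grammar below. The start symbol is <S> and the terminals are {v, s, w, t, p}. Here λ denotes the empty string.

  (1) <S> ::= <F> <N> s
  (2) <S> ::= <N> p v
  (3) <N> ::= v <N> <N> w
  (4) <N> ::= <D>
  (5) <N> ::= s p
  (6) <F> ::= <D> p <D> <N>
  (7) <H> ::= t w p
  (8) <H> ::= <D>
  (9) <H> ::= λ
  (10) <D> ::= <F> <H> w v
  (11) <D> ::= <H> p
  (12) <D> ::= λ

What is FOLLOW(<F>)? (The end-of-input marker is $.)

{p, s, t, v, w}

FIRST(<S>) = {p, s, t, v}  (via <F> <N> s, <N> p v)
FIRST(<N>) = {λ, p, s, t, v}  (via <D>)
FIRST(<F>) = {p, t}  (via <D> p <D> <N>)
FIRST(<H>) = {λ, p, t}  (via <D>)
FIRST(<D>) = {λ, p, t}  (via <F> <H> w v, <H> p)
FOLLOW(<S>) includes $ since <S> is the start symbol.
FOLLOW(<S>): <S> appears on no right-hand side. Thus FOLLOW(<S>) = {$}.
FOLLOW(<F>): in <S>::=<F> <N> s, <F> is followed by <N> s with FIRST {p, s, t, v}; in <D>::=<F> <H> w v, <F> is followed by <H> w v with FIRST {p, t, w}. Thus FOLLOW(<F>) = {p, s, t, v, w}.
FOLLOW(<N>): in <S>::=<F> <N> s, <N> is followed by s with FIRST {s}; in <S>::=<N> p v, <N> is followed by p v with FIRST {p}; in <N>::=v <N> <N> w (occurrence 1), <N> is followed by <N> w with FIRST {p, s, t, v, w}; in <N>::=v <N> <N> w (occurrence 2), <N> is followed by w with FIRST {w}; in <F>::=<D> p <D> <N>, the suffix after <N> is empty, so FOLLOW(<N>) ⊇ FOLLOW(<F>) = {p, s, t, v, w}. Thus FOLLOW(<N>) = {p, s, t, v, w}.
FOLLOW(<H>): in <D>::=<F> <H> w v, <H> is followed by w v with FIRST {w}; in <D>::=<H> p, <H> is followed by p with FIRST {p}. Thus FOLLOW(<H>) = {p, w}.
FOLLOW(<D>): in <N>::=<D>, the suffix after <D> is empty, so FOLLOW(<D>) ⊇ FOLLOW(<N>) = {p, s, t, v, w}; in <F>::=<D> p <D> <N> (occurrence 1), <D> is followed by p <D> <N> with FIRST {p}; in <F>::=<D> p <D> <N> (occurrence 2), <D> is followed by <N> with FIRST {λ, p, s, t, v}; in <F>::=<D> p <D> <N> (occurrence 2), the suffix after <D> is nullable, so FOLLOW(<D>) ⊇ FOLLOW(<F>) = {p, s, t, v, w}; in <H>::=<D>, the suffix after <D> is empty, so FOLLOW(<D>) ⊇ FOLLOW(<H>) = {p, w}. Thus FOLLOW(<D>) = {p, s, t, v, w}.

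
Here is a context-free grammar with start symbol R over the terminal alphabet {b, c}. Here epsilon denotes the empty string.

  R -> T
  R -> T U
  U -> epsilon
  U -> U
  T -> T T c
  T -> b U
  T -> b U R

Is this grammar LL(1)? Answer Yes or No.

No

FIRST(R) = {b}
FIRST(U) = {epsilon}
FIRST(T) = {b}
FOLLOW(R) = {$, b, c}
FOLLOW(U) = {$, b, c}
FOLLOW(T) = {$, b, c}
Cell M[R, b] receives both R -> T and R -> T U — the grammar is not LL(1).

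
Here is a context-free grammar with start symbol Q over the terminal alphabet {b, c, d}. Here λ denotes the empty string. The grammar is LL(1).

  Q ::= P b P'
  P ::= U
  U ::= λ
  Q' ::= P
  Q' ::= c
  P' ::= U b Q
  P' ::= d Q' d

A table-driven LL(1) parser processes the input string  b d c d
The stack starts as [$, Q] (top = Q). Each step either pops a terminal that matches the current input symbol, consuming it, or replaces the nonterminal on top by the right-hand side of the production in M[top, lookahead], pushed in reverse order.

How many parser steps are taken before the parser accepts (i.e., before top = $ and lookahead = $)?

9

step 1: stack=$ Q  input=b d c d $  — expand Q ::= P b P'
step 2: stack=$ P' b P  input=b d c d $  — expand P ::= U
step 3: stack=$ P' b U  input=b d c d $  — expand U ::= λ
step 4: stack=$ P' b  input=b d c d $  — match b
step 5: stack=$ P'  input=d c d $  — expand P' ::= d Q' d
step 6: stack=$ d Q' d  input=d c d $  — match d
step 7: stack=$ d Q'  input=c d $  — expand Q' ::= c
step 8: stack=$ d c  input=c d $  — match c
step 9: stack=$ d  input=d $  — match d
Accept reached after 9 steps.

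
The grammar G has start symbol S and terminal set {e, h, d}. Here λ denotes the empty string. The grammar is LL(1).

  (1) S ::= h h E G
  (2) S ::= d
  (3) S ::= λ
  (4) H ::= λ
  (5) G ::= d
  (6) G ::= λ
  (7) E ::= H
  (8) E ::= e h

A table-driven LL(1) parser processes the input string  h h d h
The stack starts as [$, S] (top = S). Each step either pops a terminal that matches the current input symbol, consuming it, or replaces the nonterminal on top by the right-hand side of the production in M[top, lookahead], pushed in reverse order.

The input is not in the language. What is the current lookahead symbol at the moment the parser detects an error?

     Stack      Input      Action
  1  $ S        h h d h $  expand S ::= h h E G
  2  $ G E h h  h h d h $  match h
  3  $ G E h    h d h $    match h
  4  $ G E      d h $      expand E ::= H
  5  $ G H      d h $      expand H ::= λ
  6  $ G        d h $      expand G ::= d
  7  $ d        d h $      match d
  8  $          h $        error: stack empty but input remains

h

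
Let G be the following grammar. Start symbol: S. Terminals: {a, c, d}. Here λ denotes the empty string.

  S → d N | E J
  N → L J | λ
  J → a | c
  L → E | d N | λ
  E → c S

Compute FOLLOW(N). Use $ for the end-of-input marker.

{$, a, c}

FIRST(J): from J→a we get {a}; from J→c we get {c}. So FIRST(J) = {a, c}.
FIRST(E): from E→c S we get {c}. So FIRST(E) = {c}.
FIRST(S): from S→d N we get {d}; from S→E J we get {c}. So FIRST(S) = {c, d}.
FIRST(L): from L→E we get {c}; from L→d N we get {d}; from L→λ we get {λ}. So FIRST(L) = {λ, c, d}.
FIRST(N): from N→L J we get {a, c, d}; from N→λ we get {λ}. So FIRST(N) = {λ, a, c, d}.
FOLLOW(S) includes $ since S is the start symbol.
FOLLOW(L): in N→L J, L is followed by J with FIRST {a, c}. Thus FOLLOW(L) = {a, c}.
FOLLOW(E): in S→E J, E is followed by J with FIRST {a, c}; in L→E, the suffix after E is empty, so FOLLOW(E) ⊇ FOLLOW(L) = {a, c}. Thus FOLLOW(E) = {a, c}.
FOLLOW(S): in E→c S, the suffix after S is empty, so FOLLOW(S) ⊇ FOLLOW(E) = {a, c}. Thus FOLLOW(S) = {$, a, c}.
FOLLOW(N): in S→d N, the suffix after N is empty, so FOLLOW(N) ⊇ FOLLOW(S) = {$, a, c}; in L→d N, the suffix after N is empty, so FOLLOW(N) ⊇ FOLLOW(L) = {a, c}. Thus FOLLOW(N) = {$, a, c}.
FOLLOW(J): in S→E J, the suffix after J is empty, so FOLLOW(J) ⊇ FOLLOW(S) = {$, a, c}; in N→L J, the suffix after J is empty, so FOLLOW(J) ⊇ FOLLOW(N) = {$, a, c}. Thus FOLLOW(J) = {$, a, c}.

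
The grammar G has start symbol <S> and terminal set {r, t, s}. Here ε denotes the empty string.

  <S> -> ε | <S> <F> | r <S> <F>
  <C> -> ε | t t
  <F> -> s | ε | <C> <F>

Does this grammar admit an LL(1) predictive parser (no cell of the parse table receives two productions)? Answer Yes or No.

No

FIRST(<S>) = {ε, r, s, t}
FIRST(<C>) = {ε, t}
FIRST(<F>) = {ε, s, t}
FOLLOW(<S>) = {$, s, t}
FOLLOW(<C>) = {$, s, t}
FOLLOW(<F>) = {$, s, t}
Cell M[<C>, t] receives both <C> -> ε and <C> -> t t — the grammar is not LL(1).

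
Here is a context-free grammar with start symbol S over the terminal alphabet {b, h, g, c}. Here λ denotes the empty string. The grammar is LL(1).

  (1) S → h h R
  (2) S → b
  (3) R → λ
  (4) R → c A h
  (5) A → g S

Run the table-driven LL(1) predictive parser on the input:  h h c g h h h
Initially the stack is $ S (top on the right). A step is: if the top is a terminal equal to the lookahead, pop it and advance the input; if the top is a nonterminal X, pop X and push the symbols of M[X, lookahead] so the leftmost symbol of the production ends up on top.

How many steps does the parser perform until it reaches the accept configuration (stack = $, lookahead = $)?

12

      Stack      Input            Action
   1  $ S        h h c g h h h $  expand S → h h R
   2  $ R h h    h h c g h h h $  match h
   3  $ R h      h c g h h h $    match h
   4  $ R        c g h h h $      expand R → c A h
   5  $ h A c    c g h h h $      match c
   6  $ h A      g h h h $        expand A → g S
   7  $ h S g    g h h h $        match g
   8  $ h S      h h h $          expand S → h h R
   9  $ h R h h  h h h $          match h
  10  $ h R h    h h $            match h
  11  $ h R      h $              expand R → λ
  12  $ h        h $              match h
Accept reached after 12 steps.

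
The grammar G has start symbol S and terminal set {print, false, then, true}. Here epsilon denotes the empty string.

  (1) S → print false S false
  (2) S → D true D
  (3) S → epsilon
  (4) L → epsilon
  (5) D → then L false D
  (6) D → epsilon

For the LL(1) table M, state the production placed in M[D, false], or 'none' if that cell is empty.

FIRST(L) = {epsilon}
FIRST(D) = {epsilon, then}
FIRST(S) = {epsilon, print, then, true}  (via D true D)
FOLLOW(S) includes $ since S is the start symbol.
FOLLOW(S): in S→print false S false, S is followed by false with FIRST {false}. Thus FOLLOW(S) = {$, false}.
FOLLOW(D): in S→D true D (occurrence 1), D is followed by true D with FIRST {true}; in S→D true D (occurrence 2), the suffix after D is empty, so FOLLOW(D) ⊇ FOLLOW(S) = {$, false}; in D→then L false D, the suffix after D is empty (adds nothing new). Thus FOLLOW(D) = {$, false, true}.
For D → then L false D: FIRST(then L false D) = {then}, so it goes in M[D, t] for t ∈ {then}.
For D → epsilon: FIRST(epsilon) = {epsilon}, so it goes in M[D, t] for t ∈ {}; since epsilon ∈ FIRST, also for every t ∈ FOLLOW(D) = {$, false, true}.

D → epsilon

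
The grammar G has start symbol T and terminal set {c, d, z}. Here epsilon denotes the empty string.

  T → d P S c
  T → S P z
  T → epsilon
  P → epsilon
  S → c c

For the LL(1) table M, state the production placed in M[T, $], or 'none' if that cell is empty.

FIRST(P): from P→epsilon we get {epsilon}. So FIRST(P) = {epsilon}.
FIRST(S): from S→c c we get {c}. So FIRST(S) = {c}.
FIRST(T): from T→d P S c we get {d}; from T→S P z we get {c}; from T→epsilon we get {epsilon}. So FIRST(T) = {epsilon, c, d}.
FOLLOW(T) includes $ since T is the start symbol.
FOLLOW(T): T appears on no right-hand side. Thus FOLLOW(T) = {$}.
For T → d P S c: FIRST(d P S c) = {d}, so it goes in M[T, t] for t ∈ {d}.
For T → S P z: FIRST(S P z) = {c}, so it goes in M[T, t] for t ∈ {c}.
For T → epsilon: FIRST(epsilon) = {epsilon}, so it goes in M[T, t] for t ∈ {}; since epsilon ∈ FIRST, also for every t ∈ FOLLOW(T) = {$}.

T → epsilon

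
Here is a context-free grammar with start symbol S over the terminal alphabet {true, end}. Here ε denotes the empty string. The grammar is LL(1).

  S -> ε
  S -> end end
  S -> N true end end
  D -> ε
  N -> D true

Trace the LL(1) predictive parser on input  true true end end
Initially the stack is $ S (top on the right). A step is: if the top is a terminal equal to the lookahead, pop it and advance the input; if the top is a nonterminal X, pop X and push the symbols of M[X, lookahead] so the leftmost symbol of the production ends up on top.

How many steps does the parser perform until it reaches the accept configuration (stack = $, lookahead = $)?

7

     Stack                  Input                Action
  1  $ S                    true true end end $  expand S -> N true end end
  2  $ end end true N       true true end end $  expand N -> D true
  3  $ end end true true D  true true end end $  expand D -> ε
  4  $ end end true true    true true end end $  match true
  5  $ end end true         true end end $       match true
  6  $ end end              end end $            match end
  7  $ end                  end $                match end
Accept reached after 7 steps.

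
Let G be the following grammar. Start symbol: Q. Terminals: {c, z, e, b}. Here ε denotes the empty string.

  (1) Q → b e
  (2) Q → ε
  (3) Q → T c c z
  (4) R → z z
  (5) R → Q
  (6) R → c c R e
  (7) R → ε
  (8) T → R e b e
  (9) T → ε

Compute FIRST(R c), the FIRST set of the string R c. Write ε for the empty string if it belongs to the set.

FIRST(Q): from Q→b e we get {b}; from Q→ε we get {ε}; from Q→T c c z we get {b, c, e, z}. So FIRST(Q) = {ε, b, c, e, z}.
FIRST(R): from R→z z we get {z}; from R→Q we get {ε, b, c, e, z}; from R→c c R e we get {c}; from R→ε we get {ε}. So FIRST(R) = {ε, b, c, e, z}.
FIRST(T): from T→R e b e we get {b, c, e, z}; from T→ε we get {ε}. So FIRST(T) = {ε, b, c, e, z}.
FIRST(R c): take FIRST of each symbol in turn, carrying on past any symbol whose FIRST contains ε; result {b, c, e, z}.

{b, c, e, z}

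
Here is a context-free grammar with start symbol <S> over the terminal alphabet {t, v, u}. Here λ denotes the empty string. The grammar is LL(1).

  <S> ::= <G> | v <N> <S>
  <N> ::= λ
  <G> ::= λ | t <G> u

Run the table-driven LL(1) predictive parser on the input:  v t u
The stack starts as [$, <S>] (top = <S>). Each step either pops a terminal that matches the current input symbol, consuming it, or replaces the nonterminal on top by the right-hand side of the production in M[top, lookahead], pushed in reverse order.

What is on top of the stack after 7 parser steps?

step 1: stack=$ <S>  input=v t u $  — expand <S> ::= v <N> <S>
step 2: stack=$ <S> <N> v  input=v t u $  — match v
step 3: stack=$ <S> <N>  input=t u $  — expand <N> ::= λ
step 4: stack=$ <S>  input=t u $  — expand <S> ::= <G>
step 5: stack=$ <G>  input=t u $  — expand <G> ::= t <G> u
step 6: stack=$ u <G> t  input=t u $  — match t
step 7: stack=$ u <G>  input=u $  — expand <G> ::= λ
Stack after step 7: $ u (top = u).

u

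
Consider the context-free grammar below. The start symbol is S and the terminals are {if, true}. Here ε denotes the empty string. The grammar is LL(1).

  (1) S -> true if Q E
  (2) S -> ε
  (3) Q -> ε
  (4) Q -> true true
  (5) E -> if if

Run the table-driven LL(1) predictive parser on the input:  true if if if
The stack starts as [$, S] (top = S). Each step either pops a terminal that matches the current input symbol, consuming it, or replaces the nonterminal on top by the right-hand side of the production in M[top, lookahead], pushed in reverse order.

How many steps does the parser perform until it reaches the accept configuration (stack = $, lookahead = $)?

step 1: stack=$ S  input=true if if if $  — expand S -> true if Q E
step 2: stack=$ E Q if true  input=true if if if $  — match true
step 3: stack=$ E Q if  input=if if if $  — match if
step 4: stack=$ E Q  input=if if $  — expand Q -> ε
step 5: stack=$ E  input=if if $  — expand E -> if if
step 6: stack=$ if if  input=if if $  — match if
step 7: stack=$ if  input=if $  — match if
Accept reached after 7 steps.

7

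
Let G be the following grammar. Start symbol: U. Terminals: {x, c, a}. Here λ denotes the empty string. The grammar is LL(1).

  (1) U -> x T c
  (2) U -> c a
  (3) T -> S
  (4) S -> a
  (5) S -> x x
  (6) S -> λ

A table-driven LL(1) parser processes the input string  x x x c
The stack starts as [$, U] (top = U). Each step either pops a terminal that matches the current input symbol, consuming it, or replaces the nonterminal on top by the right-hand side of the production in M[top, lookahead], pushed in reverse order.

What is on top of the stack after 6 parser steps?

c

     Stack    Input      Action
  1  $ U      x x x c $  expand U -> x T c
  2  $ c T x  x x x c $  match x
  3  $ c T    x x c $    expand T -> S
  4  $ c S    x x c $    expand S -> x x
  5  $ c x x  x x c $    match x
  6  $ c x    x c $      match x
Stack after step 6: $ c (top = c).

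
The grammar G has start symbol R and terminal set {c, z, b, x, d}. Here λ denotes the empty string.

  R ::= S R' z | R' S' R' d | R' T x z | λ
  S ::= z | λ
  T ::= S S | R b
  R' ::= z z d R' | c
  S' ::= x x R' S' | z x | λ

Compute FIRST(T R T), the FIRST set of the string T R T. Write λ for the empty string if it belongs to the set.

{λ, b, c, z}

FIRST(S) = {λ, z}
FIRST(R') = {c, z}
FIRST(S') = {λ, x, z}
FIRST(R) = {λ, c, z}  (via S R' z, R' S' R' d, R' T x z)
FIRST(T) = {λ, b, c, z}  (via S S, R b)
FIRST(T R T): take FIRST of each symbol in turn, carrying on past any symbol whose FIRST contains λ; result {λ, b, c, z}.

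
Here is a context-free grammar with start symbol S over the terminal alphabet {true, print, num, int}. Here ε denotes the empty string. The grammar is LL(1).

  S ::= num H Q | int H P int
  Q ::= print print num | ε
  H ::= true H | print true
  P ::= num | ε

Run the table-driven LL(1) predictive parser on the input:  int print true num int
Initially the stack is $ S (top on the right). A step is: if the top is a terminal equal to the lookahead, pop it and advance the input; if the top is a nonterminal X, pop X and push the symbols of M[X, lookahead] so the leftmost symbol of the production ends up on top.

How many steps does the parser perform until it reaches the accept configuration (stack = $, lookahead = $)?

step 1: stack=$ S  input=int print true num int $  — expand S ::= int H P int
step 2: stack=$ int P H int  input=int print true num int $  — match int
step 3: stack=$ int P H  input=print true num int $  — expand H ::= print true
step 4: stack=$ int P true print  input=print true num int $  — match print
step 5: stack=$ int P true  input=true num int $  — match true
step 6: stack=$ int P  input=num int $  — expand P ::= num
step 7: stack=$ int num  input=num int $  — match num
step 8: stack=$ int  input=int $  — match int
Accept reached after 8 steps.

8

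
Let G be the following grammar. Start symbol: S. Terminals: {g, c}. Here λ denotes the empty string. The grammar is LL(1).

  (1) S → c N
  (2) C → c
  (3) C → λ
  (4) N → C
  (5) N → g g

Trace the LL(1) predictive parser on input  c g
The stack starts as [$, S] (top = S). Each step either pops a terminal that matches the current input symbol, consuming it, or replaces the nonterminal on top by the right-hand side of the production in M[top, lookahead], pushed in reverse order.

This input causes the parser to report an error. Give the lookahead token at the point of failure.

     Stack  Input  Action
  1  $ S    c g $  expand S → c N
  2  $ N c  c g $  match c
  3  $ N    g $    expand N → g g
  4  $ g g  g $    match g
  5  $ g    $      error: top is terminal g but lookahead is $

$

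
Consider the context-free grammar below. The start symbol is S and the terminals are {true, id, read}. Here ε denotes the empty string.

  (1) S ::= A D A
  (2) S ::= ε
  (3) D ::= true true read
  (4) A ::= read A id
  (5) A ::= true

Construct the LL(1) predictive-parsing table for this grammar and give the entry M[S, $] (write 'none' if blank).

S ::= ε

FIRST(D): from D::=true true read we get {true}. So FIRST(D) = {true}.
FIRST(A): from A::=read A id we get {read}; from A::=true we get {true}. So FIRST(A) = {read, true}.
FIRST(S): from S::=A D A we get {read, true}; from S::=ε we get {ε}. So FIRST(S) = {ε, read, true}.
FOLLOW(S) includes $ since S is the start symbol.
FOLLOW(S): S appears on no right-hand side. Thus FOLLOW(S) = {$}.
For S ::= A D A: FIRST(A D A) = {read, true}, so it goes in M[S, t] for t ∈ {read, true}.
For S ::= ε: FIRST(ε) = {ε}, so it goes in M[S, t] for t ∈ {}; since ε ∈ FIRST, also for every t ∈ FOLLOW(S) = {$}.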